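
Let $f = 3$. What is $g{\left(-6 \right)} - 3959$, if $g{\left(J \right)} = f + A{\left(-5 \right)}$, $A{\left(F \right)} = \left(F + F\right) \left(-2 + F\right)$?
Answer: $-3886$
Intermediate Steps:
$A{\left(F \right)} = 2 F \left(-2 + F\right)$
$g{\left(J \right)} = 73$ ($g{\left(J \right)} = 3 + 2 \left(-5\right) \left(-2 - 5\right) = 3 + 2 \left(-5\right) \left(-7\right) = 3 + 70 = 73$)
$g{\left(-6 \right)} - 3959 = 73 - 3959 = -3886$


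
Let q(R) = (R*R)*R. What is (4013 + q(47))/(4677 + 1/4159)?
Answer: 112122481/4862911 ≈ 23.057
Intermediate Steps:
q(R) = R³ (q(R) = R²*R = R³)
(4013 + q(47))/(4677 + 1/4159) = (4013 + 47³)/(4677 + 1/4159) = (4013 + 103823)/(4677 + 1/4159) = 107836/(19451644/4159) = 107836*(4159/19451644) = 112122481/4862911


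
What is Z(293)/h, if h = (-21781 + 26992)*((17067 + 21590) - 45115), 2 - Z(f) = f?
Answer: 97/11217546 ≈ 8.6472e-6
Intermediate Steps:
Z(f) = 2 - f
h = -33652638 (h = 5211*(38657 - 45115) = 5211*(-6458) = -33652638)
Z(293)/h = (2 - 1*293)/(-33652638) = (2 - 293)*(-1/33652638) = -291*(-1/33652638) = 97/11217546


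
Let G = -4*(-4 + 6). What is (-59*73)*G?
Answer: 34456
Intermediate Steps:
G = -8 (G = -4*2 = -8)
(-59*73)*G = -59*73*(-8) = -4307*(-8) = 34456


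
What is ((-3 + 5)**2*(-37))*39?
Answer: -5772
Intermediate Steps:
((-3 + 5)**2*(-37))*39 = (2**2*(-37))*39 = (4*(-37))*39 = -148*39 = -5772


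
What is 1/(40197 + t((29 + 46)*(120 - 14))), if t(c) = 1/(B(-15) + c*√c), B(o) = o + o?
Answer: 381082633192410/15318378606435327523 - 750*√318/15318378606435327523 ≈ 2.4877e-5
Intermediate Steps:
B(o) = 2*o
t(c) = 1/(-30 + c^(3/2)) (t(c) = 1/(2*(-15) + c*√c) = 1/(-30 + c^(3/2)))
1/(40197 + t((29 + 46)*(120 - 14))) = 1/(40197 + 1/(-30 + ((29 + 46)*(120 - 14))^(3/2))) = 1/(40197 + 1/(-30 + (75*106)^(3/2))) = 1/(40197 + 1/(-30 + 7950^(3/2))) = 1/(40197 + 1/(-30 + 39750*√318))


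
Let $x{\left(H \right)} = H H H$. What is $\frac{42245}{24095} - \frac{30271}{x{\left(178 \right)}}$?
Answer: $\frac{47504388699}{27177964888} \approx 1.7479$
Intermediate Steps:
$x{\left(H \right)} = H^{3}$ ($x{\left(H \right)} = H^{2} H = H^{3}$)
$\frac{42245}{24095} - \frac{30271}{x{\left(178 \right)}} = \frac{42245}{24095} - \frac{30271}{178^{3}} = 42245 \cdot \frac{1}{24095} - \frac{30271}{5639752} = \frac{8449}{4819} - \frac{30271}{5639752} = \frac{47504388699}{27177964888}$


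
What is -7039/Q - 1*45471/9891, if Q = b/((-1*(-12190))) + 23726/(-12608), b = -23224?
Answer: 127070960942837/68533812543 ≈ 1854.1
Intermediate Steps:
Q = -145507033/38422880 (Q = -23224/((-1*(-12190))) + 23726/(-12608) = -23224/12190 + 23726*(-1/12608) = -23224*1/12190 - 11863/6304 = -11612/6095 - 11863/6304 = -145507033/38422880 ≈ -3.7870)
-7039/Q - 1*45471/9891 = -7039/(-145507033/38422880) - 1*45471/9891 = -7039*(-38422880/145507033) - 45471*1/9891 = 270458652320/145507033 - 15157/3297 = 127070960942837/68533812543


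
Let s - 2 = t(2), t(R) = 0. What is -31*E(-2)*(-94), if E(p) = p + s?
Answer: 0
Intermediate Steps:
s = 2 (s = 2 + 0 = 2)
E(p) = 2 + p (E(p) = p + 2 = 2 + p)
-31*E(-2)*(-94) = -31*(2 - 2)*(-94) = -31*0*(-94) = 0*(-94) = 0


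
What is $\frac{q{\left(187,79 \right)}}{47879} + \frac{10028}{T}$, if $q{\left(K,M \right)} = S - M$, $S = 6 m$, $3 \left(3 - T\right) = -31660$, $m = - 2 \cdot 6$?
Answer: $\frac{1435609817}{1516280051} \approx 0.9468$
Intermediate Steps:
$m = -12$ ($m = \left(-1\right) 12 = -12$)
$T = \frac{31669}{3}$ ($T = 3 - - \frac{31660}{3} = 3 + \frac{31660}{3} = \frac{31669}{3} \approx 10556.0$)
$S = -72$ ($S = 6 \left(-12\right) = -72$)
$q{\left(K,M \right)} = -72 - M$
$\frac{q{\left(187,79 \right)}}{47879} + \frac{10028}{T} = \frac{-72 - 79}{47879} + \frac{10028}{\frac{31669}{3}} = \left(-72 - 79\right) \frac{1}{47879} + 10028 \cdot \frac{3}{31669} = \left(-151\right) \frac{1}{47879} + \frac{30084}{31669} = - \frac{151}{47879} + \frac{30084}{31669} = \frac{1435609817}{1516280051}$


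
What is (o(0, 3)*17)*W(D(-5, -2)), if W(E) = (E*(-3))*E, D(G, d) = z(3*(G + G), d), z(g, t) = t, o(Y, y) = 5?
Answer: -1020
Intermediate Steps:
D(G, d) = d
W(E) = -3*E**2 (W(E) = (-3*E)*E = -3*E**2)
(o(0, 3)*17)*W(D(-5, -2)) = (5*17)*(-3*(-2)**2) = 85*(-3*4) = 85*(-12) = -1020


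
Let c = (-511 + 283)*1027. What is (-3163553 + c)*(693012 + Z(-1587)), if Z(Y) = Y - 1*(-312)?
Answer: -2350321030533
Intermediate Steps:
Z(Y) = 312 + Y (Z(Y) = Y + 312 = 312 + Y)
c = -234156 (c = -228*1027 = -234156)
(-3163553 + c)*(693012 + Z(-1587)) = (-3163553 - 234156)*(693012 + (312 - 1587)) = -3397709*(693012 - 1275) = -3397709*691737 = -2350321030533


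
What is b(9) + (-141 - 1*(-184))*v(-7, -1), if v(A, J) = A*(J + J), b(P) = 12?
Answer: 614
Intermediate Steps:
v(A, J) = 2*A*J (v(A, J) = A*(2*J) = 2*A*J)
b(9) + (-141 - 1*(-184))*v(-7, -1) = 12 + (-141 - 1*(-184))*(2*(-7)*(-1)) = 12 + (-141 + 184)*14 = 12 + 43*14 = 12 + 602 = 614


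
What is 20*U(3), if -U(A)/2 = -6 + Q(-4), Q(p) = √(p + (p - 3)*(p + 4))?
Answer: 240 - 80*I ≈ 240.0 - 80.0*I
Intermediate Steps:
Q(p) = √(p + (-3 + p)*(4 + p))
U(A) = 12 - 4*I (U(A) = -2*(-6 + √(-12 + (-4)² + 2*(-4))) = -2*(-6 + √(-12 + 16 - 8)) = -2*(-6 + √(-4)) = -2*(-6 + 2*I) = 12 - 4*I)
20*U(3) = 20*(12 - 4*I) = 240 - 80*I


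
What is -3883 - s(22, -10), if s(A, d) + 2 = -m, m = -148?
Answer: -4029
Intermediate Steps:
s(A, d) = 146 (s(A, d) = -2 - 1*(-148) = -2 + 148 = 146)
-3883 - s(22, -10) = -3883 - 1*146 = -3883 - 146 = -4029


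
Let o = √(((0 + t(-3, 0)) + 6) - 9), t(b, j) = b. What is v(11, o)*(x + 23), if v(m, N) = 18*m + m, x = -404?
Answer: -79629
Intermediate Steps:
o = I*√6 (o = √(((0 - 3) + 6) - 9) = √((-3 + 6) - 9) = √(3 - 9) = √(-6) = I*√6 ≈ 2.4495*I)
v(m, N) = 19*m
v(11, o)*(x + 23) = (19*11)*(-404 + 23) = 209*(-381) = -79629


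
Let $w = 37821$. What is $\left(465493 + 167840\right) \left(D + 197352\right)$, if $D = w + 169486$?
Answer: $256283898447$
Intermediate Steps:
$D = 207307$ ($D = 37821 + 169486 = 207307$)
$\left(465493 + 167840\right) \left(D + 197352\right) = \left(465493 + 167840\right) \left(207307 + 197352\right) = 633333 \cdot 404659 = 256283898447$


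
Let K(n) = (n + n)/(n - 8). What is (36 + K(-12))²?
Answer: 34596/25 ≈ 1383.8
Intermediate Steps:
K(n) = 2*n/(-8 + n) (K(n) = (2*n)/(-8 + n) = 2*n/(-8 + n))
(36 + K(-12))² = (36 + 2*(-12)/(-8 - 12))² = (36 + 2*(-12)/(-20))² = (36 + 2*(-12)*(-1/20))² = (36 + 6/5)² = (186/5)² = 34596/25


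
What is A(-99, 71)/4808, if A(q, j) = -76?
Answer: -19/1202 ≈ -0.015807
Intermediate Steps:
A(-99, 71)/4808 = -76/4808 = -76*1/4808 = -19/1202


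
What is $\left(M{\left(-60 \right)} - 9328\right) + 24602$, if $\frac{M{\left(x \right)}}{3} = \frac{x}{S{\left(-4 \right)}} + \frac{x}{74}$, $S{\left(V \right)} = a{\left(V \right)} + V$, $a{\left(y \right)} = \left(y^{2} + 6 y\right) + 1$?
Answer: $\frac{6222188}{407} \approx 15288.0$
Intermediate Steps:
$a{\left(y \right)} = 1 + y^{2} + 6 y$
$S{\left(V \right)} = 1 + V^{2} + 7 V$ ($S{\left(V \right)} = \left(1 + V^{2} + 6 V\right) + V = 1 + V^{2} + 7 V$)
$M{\left(x \right)} = - \frac{189 x}{814}$ ($M{\left(x \right)} = 3 \left(\frac{x}{1 + \left(-4\right)^{2} + 7 \left(-4\right)} + \frac{x}{74}\right) = 3 \left(\frac{x}{1 + 16 - 28} + x \frac{1}{74}\right) = 3 \left(\frac{x}{-11} + \frac{x}{74}\right) = 3 \left(x \left(- \frac{1}{11}\right) + \frac{x}{74}\right) = 3 \left(- \frac{x}{11} + \frac{x}{74}\right) = 3 \left(- \frac{63 x}{814}\right) = - \frac{189 x}{814}$)
$\left(M{\left(-60 \right)} - 9328\right) + 24602 = \left(\left(- \frac{189}{814}\right) \left(-60\right) - 9328\right) + 24602 = \left(\frac{5670}{407} - 9328\right) + 24602 = - \frac{3790826}{407} + 24602 = \frac{6222188}{407}$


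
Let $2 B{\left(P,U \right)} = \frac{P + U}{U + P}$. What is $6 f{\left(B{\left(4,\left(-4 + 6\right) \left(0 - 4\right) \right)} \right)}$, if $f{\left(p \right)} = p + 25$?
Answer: $153$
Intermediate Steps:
$B{\left(P,U \right)} = \frac{1}{2}$ ($B{\left(P,U \right)} = \frac{\left(P + U\right) \frac{1}{U + P}}{2} = \frac{\left(P + U\right) \frac{1}{P + U}}{2} = \frac{1}{2} \cdot 1 = \frac{1}{2}$)
$f{\left(p \right)} = 25 + p$
$6 f{\left(B{\left(4,\left(-4 + 6\right) \left(0 - 4\right) \right)} \right)} = 6 \left(25 + \frac{1}{2}\right) = 6 \cdot \frac{51}{2} = 153$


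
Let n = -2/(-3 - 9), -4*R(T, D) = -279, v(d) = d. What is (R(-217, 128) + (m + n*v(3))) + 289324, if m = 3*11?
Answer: 1157709/4 ≈ 2.8943e+5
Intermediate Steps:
m = 33
R(T, D) = 279/4 (R(T, D) = -¼*(-279) = 279/4)
n = ⅙ (n = -2/(-12) = -2*(-1/12) = ⅙ ≈ 0.16667)
(R(-217, 128) + (m + n*v(3))) + 289324 = (279/4 + (33 + (⅙)*3)) + 289324 = (279/4 + (33 + ½)) + 289324 = (279/4 + 67/2) + 289324 = 413/4 + 289324 = 1157709/4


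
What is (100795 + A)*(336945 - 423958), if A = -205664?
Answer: 9124966297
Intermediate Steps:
(100795 + A)*(336945 - 423958) = (100795 - 205664)*(336945 - 423958) = -104869*(-87013) = 9124966297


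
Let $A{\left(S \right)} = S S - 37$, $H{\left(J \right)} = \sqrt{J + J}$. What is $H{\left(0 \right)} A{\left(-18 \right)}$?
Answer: $0$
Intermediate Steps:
$H{\left(J \right)} = \sqrt{2} \sqrt{J}$ ($H{\left(J \right)} = \sqrt{2 J} = \sqrt{2} \sqrt{J}$)
$A{\left(S \right)} = -37 + S^{2}$ ($A{\left(S \right)} = S^{2} - 37 = -37 + S^{2}$)
$H{\left(0 \right)} A{\left(-18 \right)} = \sqrt{2} \sqrt{0} \left(-37 + \left(-18\right)^{2}\right) = \sqrt{2} \cdot 0 \left(-37 + 324\right) = 0 \cdot 287 = 0$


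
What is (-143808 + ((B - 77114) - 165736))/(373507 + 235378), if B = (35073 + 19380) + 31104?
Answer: -301101/608885 ≈ -0.49451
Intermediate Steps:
B = 85557 (B = 54453 + 31104 = 85557)
(-143808 + ((B - 77114) - 165736))/(373507 + 235378) = (-143808 + ((85557 - 77114) - 165736))/(373507 + 235378) = (-143808 + (8443 - 165736))/608885 = (-143808 - 157293)*(1/608885) = -301101*1/608885 = -301101/608885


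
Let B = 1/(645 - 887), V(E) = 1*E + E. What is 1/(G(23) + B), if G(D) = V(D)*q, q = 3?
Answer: 242/33395 ≈ 0.0072466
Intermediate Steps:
V(E) = 2*E (V(E) = E + E = 2*E)
B = -1/242 (B = 1/(-242) = -1/242 ≈ -0.0041322)
G(D) = 6*D (G(D) = (2*D)*3 = 6*D)
1/(G(23) + B) = 1/(6*23 - 1/242) = 1/(138 - 1/242) = 1/(33395/242) = 242/33395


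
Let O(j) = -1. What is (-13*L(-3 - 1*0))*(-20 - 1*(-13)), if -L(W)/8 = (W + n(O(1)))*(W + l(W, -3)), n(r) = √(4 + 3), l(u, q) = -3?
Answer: -13104 + 4368*√7 ≈ -1547.4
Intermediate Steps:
n(r) = √7
L(W) = -8*(-3 + W)*(W + √7) (L(W) = -8*(W + √7)*(W - 3) = -8*(W + √7)*(-3 + W) = -8*(-3 + W)*(W + √7))
(-13*L(-3 - 1*0))*(-20 - 1*(-13)) = (-13*(-8*(-3 - 1*0)² + 24*(-3 - 1*0) + 24*√7 - 8*(-3 - 1*0)*√7))*(-20 - 1*(-13)) = (-13*(-8*(-3 + 0)² + 24*(-3 + 0) + 24*√7 - 8*(-3 + 0)*√7))*(-20 + 13) = -13*(-8*(-3)² + 24*(-3) + 24*√7 - 8*(-3)*√7)*(-7) = -13*(-8*9 - 72 + 24*√7 + 24*√7)*(-7) = -13*(-72 - 72 + 24*√7 + 24*√7)*(-7) = -13*(-144 + 48*√7)*(-7) = (1872 - 624*√7)*(-7) = -13104 + 4368*√7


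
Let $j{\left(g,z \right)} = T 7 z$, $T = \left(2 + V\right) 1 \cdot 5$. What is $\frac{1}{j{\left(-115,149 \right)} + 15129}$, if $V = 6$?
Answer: $\frac{1}{56849} \approx 1.759 \cdot 10^{-5}$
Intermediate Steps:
$T = 40$ ($T = \left(2 + 6\right) 1 \cdot 5 = 8 \cdot 5 = 40$)
$j{\left(g,z \right)} = 280 z$ ($j{\left(g,z \right)} = 40 \cdot 7 z = 280 z$)
$\frac{1}{j{\left(-115,149 \right)} + 15129} = \frac{1}{280 \cdot 149 + 15129} = \frac{1}{41720 + 15129} = \frac{1}{56849}$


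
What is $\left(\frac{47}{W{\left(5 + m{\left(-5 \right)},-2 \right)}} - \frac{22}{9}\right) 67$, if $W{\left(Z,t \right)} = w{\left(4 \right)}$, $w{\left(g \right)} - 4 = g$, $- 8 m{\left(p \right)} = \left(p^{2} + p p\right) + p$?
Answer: $\frac{16549}{72} \approx 229.85$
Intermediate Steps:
$m{\left(p \right)} = - \frac{p^{2}}{4} - \frac{p}{8}$ ($m{\left(p \right)} = - \frac{\left(p^{2} + p p\right) + p}{8} = - \frac{\left(p^{2} + p^{2}\right) + p}{8} = - \frac{2 p^{2} + p}{8} = - \frac{p + 2 p^{2}}{8} = - \frac{p^{2}}{4} - \frac{p}{8}$)
$w{\left(g \right)} = 4 + g$
$W{\left(Z,t \right)} = 8$ ($W{\left(Z,t \right)} = 4 + 4 = 8$)
$\left(\frac{47}{W{\left(5 + m{\left(-5 \right)},-2 \right)}} - \frac{22}{9}\right) 67 = \left(\frac{47}{8} - \frac{22}{9}\right) 67 = \frac{247}{72} \cdot 67 = \frac{16549}{72}$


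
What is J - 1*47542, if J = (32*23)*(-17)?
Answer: -60054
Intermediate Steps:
J = -12512 (J = 736*(-17) = -12512)
J - 1*47542 = -12512 - 1*47542 = -12512 - 47542 = -60054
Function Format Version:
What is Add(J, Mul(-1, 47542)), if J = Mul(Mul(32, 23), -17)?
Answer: -60054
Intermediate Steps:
J = -12512 (J = Mul(736, -17) = -12512)
Add(J, Mul(-1, 47542)) = Add(-12512, Mul(-1, 47542)) = Add(-12512, -47542) = -60054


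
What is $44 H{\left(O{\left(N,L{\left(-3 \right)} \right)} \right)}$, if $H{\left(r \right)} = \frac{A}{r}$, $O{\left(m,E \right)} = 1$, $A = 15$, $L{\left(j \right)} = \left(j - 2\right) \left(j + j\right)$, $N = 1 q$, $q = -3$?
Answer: $660$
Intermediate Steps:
$N = -3$ ($N = 1 \left(-3\right) = -3$)
$L{\left(j \right)} = 2 j \left(-2 + j\right)$ ($L{\left(j \right)} = \left(-2 + j\right) 2 j = 2 j \left(-2 + j\right)$)
$H{\left(r \right)} = \frac{15}{r}$
$44 H{\left(O{\left(N,L{\left(-3 \right)} \right)} \right)} = 44 \cdot \frac{15}{1} = 44 \cdot 15 \cdot 1 = 44 \cdot 15 = 660$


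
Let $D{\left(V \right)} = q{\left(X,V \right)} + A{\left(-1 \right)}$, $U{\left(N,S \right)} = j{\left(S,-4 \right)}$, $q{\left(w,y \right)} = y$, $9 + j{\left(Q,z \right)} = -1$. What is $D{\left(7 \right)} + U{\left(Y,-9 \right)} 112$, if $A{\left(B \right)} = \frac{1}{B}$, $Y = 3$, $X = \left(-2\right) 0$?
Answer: $-1114$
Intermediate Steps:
$X = 0$
$j{\left(Q,z \right)} = -10$ ($j{\left(Q,z \right)} = -9 - 1 = -10$)
$U{\left(N,S \right)} = -10$
$D{\left(V \right)} = -1 + V$ ($D{\left(V \right)} = V + \frac{1}{-1} = V - 1 = -1 + V$)
$D{\left(7 \right)} + U{\left(Y,-9 \right)} 112 = \left(-1 + 7\right) - 1120 = 6 - 1120 = -1114$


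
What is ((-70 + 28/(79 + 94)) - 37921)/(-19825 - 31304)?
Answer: 2190805/2948439 ≈ 0.74304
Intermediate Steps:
((-70 + 28/(79 + 94)) - 37921)/(-19825 - 31304) = ((-70 + 28/173) - 37921)/(-51129) = ((-70 + 28*(1/173)) - 37921)*(-1/51129) = ((-70 + 28/173) - 37921)*(-1/51129) = (-12082/173 - 37921)*(-1/51129) = -6572415/173*(-1/51129) = 2190805/2948439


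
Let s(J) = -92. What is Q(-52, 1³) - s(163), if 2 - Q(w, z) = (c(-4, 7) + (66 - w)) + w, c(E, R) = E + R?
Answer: 25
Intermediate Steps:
Q(w, z) = -67 (Q(w, z) = 2 - (((-4 + 7) + (66 - w)) + w) = 2 - ((3 + (66 - w)) + w) = 2 - ((69 - w) + w) = 2 - 1*69 = 2 - 69 = -67)
Q(-52, 1³) - s(163) = -67 - 1*(-92) = -67 + 92 = 25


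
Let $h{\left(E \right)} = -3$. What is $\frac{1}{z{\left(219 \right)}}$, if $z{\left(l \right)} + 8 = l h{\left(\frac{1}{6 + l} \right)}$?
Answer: $- \frac{1}{665} \approx -0.0015038$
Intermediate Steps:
$z{\left(l \right)} = -8 - 3 l$ ($z{\left(l \right)} = -8 + l \left(-3\right) = -8 - 3 l$)
$\frac{1}{z{\left(219 \right)}} = \frac{1}{-8 - 657} = \frac{1}{-665} = - \frac{1}{665}$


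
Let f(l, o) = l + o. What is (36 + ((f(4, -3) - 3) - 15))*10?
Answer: 190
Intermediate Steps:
(36 + ((f(4, -3) - 3) - 15))*10 = (36 + (((4 - 3) - 3) - 15))*10 = (36 + ((1 - 3) - 15))*10 = (36 + (-2 - 15))*10 = (36 - 17)*10 = 19*10 = 190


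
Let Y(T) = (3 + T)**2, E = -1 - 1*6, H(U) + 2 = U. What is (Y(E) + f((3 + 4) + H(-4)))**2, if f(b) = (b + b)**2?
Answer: 400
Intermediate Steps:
H(U) = -2 + U
E = -7 (E = -1 - 6 = -7)
f(b) = 4*b**2 (f(b) = (2*b)**2 = 4*b**2)
(Y(E) + f((3 + 4) + H(-4)))**2 = ((3 - 7)**2 + 4*((3 + 4) + (-2 - 4))**2)**2 = ((-4)**2 + 4*(7 - 6)**2)**2 = (16 + 4*1**2)**2 = (16 + 4*1)**2 = (16 + 4)**2 = 20**2 = 400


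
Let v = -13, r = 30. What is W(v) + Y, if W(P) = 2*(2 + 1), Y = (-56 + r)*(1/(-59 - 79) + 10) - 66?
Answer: -22067/69 ≈ -319.81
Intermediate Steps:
Y = -22481/69 (Y = (-56 + 30)*(1/(-59 - 79) + 10) - 66 = -26*(1/(-138) + 10) - 66 = -26*(-1/138 + 10) - 66 = -26*1379/138 - 66 = -17927/69 - 66 = -22481/69 ≈ -325.81)
W(P) = 6 (W(P) = 2*3 = 6)
W(v) + Y = 6 - 22481/69 = -22067/69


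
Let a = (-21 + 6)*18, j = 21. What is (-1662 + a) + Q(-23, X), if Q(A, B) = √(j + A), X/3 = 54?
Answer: -1932 + I*√2 ≈ -1932.0 + 1.4142*I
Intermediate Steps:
X = 162 (X = 3*54 = 162)
Q(A, B) = √(21 + A)
a = -270 (a = -15*18 = -270)
(-1662 + a) + Q(-23, X) = (-1662 - 270) + √(21 - 23) = -1932 + √(-2) = -1932 + I*√2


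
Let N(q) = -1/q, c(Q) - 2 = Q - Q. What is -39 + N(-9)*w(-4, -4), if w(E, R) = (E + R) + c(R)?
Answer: -119/3 ≈ -39.667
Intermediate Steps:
c(Q) = 2 (c(Q) = 2 + (Q - Q) = 2 + 0 = 2)
w(E, R) = 2 + E + R (w(E, R) = (E + R) + 2 = 2 + E + R)
-39 + N(-9)*w(-4, -4) = -39 + (-1/(-9))*(2 - 4 - 4) = -39 - 1*(-⅑)*(-6) = -39 + (⅑)*(-6) = -39 - ⅔ = -119/3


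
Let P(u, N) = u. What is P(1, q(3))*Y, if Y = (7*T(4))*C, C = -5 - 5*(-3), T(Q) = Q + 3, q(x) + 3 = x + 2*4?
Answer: 490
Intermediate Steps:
q(x) = 5 + x (q(x) = -3 + (x + 2*4) = -3 + (x + 8) = -3 + (8 + x) = 5 + x)
T(Q) = 3 + Q
C = 10 (C = -5 + 15 = 10)
Y = 490 (Y = (7*(3 + 4))*10 = (7*7)*10 = 49*10 = 490)
P(1, q(3))*Y = 1*490 = 490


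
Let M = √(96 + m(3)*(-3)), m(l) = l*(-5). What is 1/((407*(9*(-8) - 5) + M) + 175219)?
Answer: 47960/6900484753 - √141/20701454259 ≈ 6.9497e-6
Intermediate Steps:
m(l) = -5*l
M = √141 (M = √(96 - 5*3*(-3)) = √(96 - 15*(-3)) = √(96 + 45) = √141 ≈ 11.874)
1/((407*(9*(-8) - 5) + M) + 175219) = 1/((407*(9*(-8) - 5) + √141) + 175219) = 1/((407*(-72 - 5) + √141) + 175219) = 1/((407*(-77) + √141) + 175219) = 1/((-31339 + √141) + 175219) = 1/(143880 + √141)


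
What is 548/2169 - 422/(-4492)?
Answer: 1688467/4871574 ≈ 0.34660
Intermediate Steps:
548/2169 - 422/(-4492) = 548*(1/2169) - 422*(-1/4492) = 548/2169 + 211/2246 = 1688467/4871574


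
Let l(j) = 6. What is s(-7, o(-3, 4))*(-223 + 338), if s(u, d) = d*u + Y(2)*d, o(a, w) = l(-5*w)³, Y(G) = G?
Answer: -124200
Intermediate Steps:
o(a, w) = 216 (o(a, w) = 6³ = 216)
s(u, d) = 2*d + d*u (s(u, d) = d*u + 2*d = 2*d + d*u)
s(-7, o(-3, 4))*(-223 + 338) = (216*(2 - 7))*(-223 + 338) = (216*(-5))*115 = -1080*115 = -124200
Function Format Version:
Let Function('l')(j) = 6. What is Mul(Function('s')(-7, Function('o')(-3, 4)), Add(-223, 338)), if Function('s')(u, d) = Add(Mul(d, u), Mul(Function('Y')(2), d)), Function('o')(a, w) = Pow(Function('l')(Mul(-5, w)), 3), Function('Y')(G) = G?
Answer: -124200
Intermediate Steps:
Function('o')(a, w) = 216 (Function('o')(a, w) = Pow(6, 3) = 216)
Function('s')(u, d) = Add(Mul(2, d), Mul(d, u)) (Function('s')(u, d) = Add(Mul(d, u), Mul(2, d)) = Add(Mul(2, d), Mul(d, u)))
Mul(Function('s')(-7, Function('o')(-3, 4)), Add(-223, 338)) = Mul(Mul(216, Add(2, -7)), Add(-223, 338)) = Mul(Mul(216, -5), 115) = Mul(-1080, 115) = -124200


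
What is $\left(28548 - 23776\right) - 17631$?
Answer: $-12859$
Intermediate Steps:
$\left(28548 - 23776\right) - 17631 = 4772 - 17631 = -12859$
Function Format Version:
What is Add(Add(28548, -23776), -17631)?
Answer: -12859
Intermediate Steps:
Add(Add(28548, -23776), -17631) = Add(4772, -17631) = -12859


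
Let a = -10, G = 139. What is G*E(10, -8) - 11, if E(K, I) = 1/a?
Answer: -249/10 ≈ -24.900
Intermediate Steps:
E(K, I) = -1/10 (E(K, I) = 1/(-10) = -1/10)
G*E(10, -8) - 11 = 139*(-1/10) - 11 = -139/10 - 11 = -249/10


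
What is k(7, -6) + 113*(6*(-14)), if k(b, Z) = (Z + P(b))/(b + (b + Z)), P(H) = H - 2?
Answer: -75937/8 ≈ -9492.1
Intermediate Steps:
P(H) = -2 + H
k(b, Z) = (-2 + Z + b)/(Z + 2*b) (k(b, Z) = (Z + (-2 + b))/(b + (b + Z)) = (-2 + Z + b)/(b + (Z + b)) = (-2 + Z + b)/(Z + 2*b))
k(7, -6) + 113*(6*(-14)) = (-2 - 6 + 7)/(-6 + 2*7) + 113*(6*(-14)) = -1/(-6 + 14) + 113*(-84) = -1/8 - 9492 = (⅛)*(-1) - 9492 = -⅛ - 9492 = -75937/8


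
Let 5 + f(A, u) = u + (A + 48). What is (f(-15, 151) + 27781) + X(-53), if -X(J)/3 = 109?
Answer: 27633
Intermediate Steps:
X(J) = -327 (X(J) = -3*109 = -327)
f(A, u) = 43 + A + u (f(A, u) = -5 + (u + (A + 48)) = -5 + (u + (48 + A)) = -5 + (48 + A + u) = 43 + A + u)
(f(-15, 151) + 27781) + X(-53) = ((43 - 15 + 151) + 27781) - 327 = (179 + 27781) - 327 = 27960 - 327 = 27633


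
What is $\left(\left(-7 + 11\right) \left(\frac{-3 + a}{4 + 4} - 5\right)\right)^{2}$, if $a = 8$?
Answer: $\frac{1225}{4} \approx 306.25$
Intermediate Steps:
$\left(\left(-7 + 11\right) \left(\frac{-3 + a}{4 + 4} - 5\right)\right)^{2} = \left(\left(-7 + 11\right) \left(\frac{-3 + 8}{4 + 4} - 5\right)\right)^{2} = \left(4 \left(\frac{5}{8} - 5\right)\right)^{2} = \left(4 \left(- \frac{35}{8}\right)\right)^{2} = \left(- \frac{35}{2}\right)^{2} = \frac{1225}{4}$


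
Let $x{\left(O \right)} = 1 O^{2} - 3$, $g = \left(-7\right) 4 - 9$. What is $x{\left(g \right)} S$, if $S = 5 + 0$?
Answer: $6830$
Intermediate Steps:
$g = -37$ ($g = -28 - 9 = -37$)
$S = 5$
$x{\left(O \right)} = -3 + O^{2}$ ($x{\left(O \right)} = O^{2} - 3 = -3 + O^{2}$)
$x{\left(g \right)} S = \left(-3 + \left(-37\right)^{2}\right) 5 = \left(-3 + 1369\right) 5 = 1366 \cdot 5 = 6830$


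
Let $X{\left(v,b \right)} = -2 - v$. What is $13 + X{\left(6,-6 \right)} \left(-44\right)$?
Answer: $365$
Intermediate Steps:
$13 + X{\left(6,-6 \right)} \left(-44\right) = 13 + \left(-2 - 6\right) \left(-44\right) = 13 - -352 = 13 + 352 = 365$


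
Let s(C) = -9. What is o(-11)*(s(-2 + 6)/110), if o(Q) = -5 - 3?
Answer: 36/55 ≈ 0.65455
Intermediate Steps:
o(Q) = -8
o(-11)*(s(-2 + 6)/110) = -(-72)/110 = -8*(-9/110) = 36/55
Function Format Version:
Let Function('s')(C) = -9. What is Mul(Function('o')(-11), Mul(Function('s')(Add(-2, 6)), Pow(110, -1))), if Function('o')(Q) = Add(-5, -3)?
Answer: Rational(36, 55) ≈ 0.65455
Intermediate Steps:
Function('o')(Q) = -8
Mul(Function('o')(-11), Mul(Function('s')(Add(-2, 6)), Pow(110, -1))) = Mul(-8, Mul(-9, Pow(110, -1))) = Mul(-8, Mul(-9, Rational(1, 110))) = Mul(-8, Rational(-9, 110)) = Rational(36, 55)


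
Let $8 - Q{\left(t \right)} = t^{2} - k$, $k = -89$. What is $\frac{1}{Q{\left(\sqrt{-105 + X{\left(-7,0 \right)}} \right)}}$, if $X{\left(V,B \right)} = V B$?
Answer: $\frac{1}{24} \approx 0.041667$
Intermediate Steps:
$X{\left(V,B \right)} = B V$
$Q{\left(t \right)} = -81 - t^{2}$ ($Q{\left(t \right)} = 8 - \left(t^{2} - -89\right) = 8 - \left(t^{2} + 89\right) = 8 - \left(89 + t^{2}\right) = -81 - t^{2}$)
$\frac{1}{Q{\left(\sqrt{-105 + X{\left(-7,0 \right)}} \right)}} = \frac{1}{-81 - \left(\sqrt{-105 + 0 \left(-7\right)}\right)^{2}} = \frac{1}{-81 - \left(\sqrt{-105 + 0}\right)^{2}} = \frac{1}{-81 - \left(\sqrt{-105}\right)^{2}} = \frac{1}{-81 - \left(i \sqrt{105}\right)^{2}} = \frac{1}{-81 - -105} = \frac{1}{-81 + 105} = \frac{1}{24}$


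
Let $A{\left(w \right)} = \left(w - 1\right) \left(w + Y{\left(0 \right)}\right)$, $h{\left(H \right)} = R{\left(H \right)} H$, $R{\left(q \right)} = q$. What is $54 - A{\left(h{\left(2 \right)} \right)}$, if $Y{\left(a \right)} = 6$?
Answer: $24$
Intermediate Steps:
$h{\left(H \right)} = H^{2}$ ($h{\left(H \right)} = H H = H^{2}$)
$A{\left(w \right)} = \left(-1 + w\right) \left(6 + w\right)$ ($A{\left(w \right)} = \left(w - 1\right) \left(w + 6\right) = \left(-1 + w\right) \left(6 + w\right)$)
$54 - A{\left(h{\left(2 \right)} \right)} = 54 - \left(-6 + \left(2^{2}\right)^{2} + 5 \cdot 2^{2}\right) = 54 - \left(-6 + 4^{2} + 5 \cdot 4\right) = 54 - \left(-6 + 16 + 20\right) = 54 - 30 = 24$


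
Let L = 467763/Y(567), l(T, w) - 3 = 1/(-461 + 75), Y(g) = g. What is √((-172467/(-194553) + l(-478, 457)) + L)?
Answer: √229049401811919802890/525682206 ≈ 28.790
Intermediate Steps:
l(T, w) = 1157/386 (l(T, w) = 3 + 1/(-461 + 75) = 3 + 1/(-386) = 3 - 1/386 = 1157/386)
L = 155921/189 (L = 467763/567 = 467763*(1/567) = 155921/189 ≈ 824.98)
√((-172467/(-194553) + l(-478, 457)) + L) = √((-172467/(-194553) + 1157/386) + 155921/189) = √((-172467*(-1/194553) + 1157/386) + 155921/189) = √((19163/21617 + 1157/386) + 155921/189) = √(32407787/8344162 + 155921/189) = √(1307155154945/1577046618) = √229049401811919802890/525682206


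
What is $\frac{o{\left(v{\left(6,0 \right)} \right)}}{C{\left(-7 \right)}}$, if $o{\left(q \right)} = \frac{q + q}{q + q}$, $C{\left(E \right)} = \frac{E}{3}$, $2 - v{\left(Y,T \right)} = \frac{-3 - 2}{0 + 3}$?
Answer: $- \frac{3}{7} \approx -0.42857$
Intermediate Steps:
$v{\left(Y,T \right)} = \frac{11}{3}$ ($v{\left(Y,T \right)} = 2 - \frac{-3 - 2}{0 + 3} = 2 - - \frac{5}{3} = 2 + \frac{5}{3} = \frac{11}{3}$)
$C{\left(E \right)} = \frac{E}{3}$ ($C{\left(E \right)} = E \frac{1}{3} = \frac{E}{3}$)
$o{\left(q \right)} = 1$ ($o{\left(q \right)} = \frac{2 q}{2 q} = 2 q \frac{1}{2 q} = 1$)
$\frac{o{\left(v{\left(6,0 \right)} \right)}}{C{\left(-7 \right)}} = 1 \frac{1}{\frac{1}{3} \left(-7\right)} = 1 \frac{1}{- \frac{7}{3}} = 1 \left(- \frac{3}{7}\right) = - \frac{3}{7}$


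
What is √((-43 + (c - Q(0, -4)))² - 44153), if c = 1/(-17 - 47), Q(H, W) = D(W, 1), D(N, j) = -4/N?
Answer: I*√172915199/64 ≈ 205.46*I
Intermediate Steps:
Q(H, W) = -4/W
c = -1/64 (c = 1/(-64) = -1/64 ≈ -0.015625)
√((-43 + (c - Q(0, -4)))² - 44153) = √((-43 + (-1/64 - (-4)/(-4)))² - 44153) = √((-43 + (-1/64 - (-4)*(-1)/4))² - 44153) = √((-43 + (-1/64 - 1*1))² - 44153) = √((-43 + (-1/64 - 1))² - 44153) = √((-43 - 65/64)² - 44153) = √((-2817/64)² - 44153) = √(7935489/4096 - 44153) = √(-172915199/4096) = I*√172915199/64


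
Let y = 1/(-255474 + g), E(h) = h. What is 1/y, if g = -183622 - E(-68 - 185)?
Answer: -438843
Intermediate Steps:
g = -183369 (g = -183622 - (-68 - 185) = -183622 - 1*(-253) = -183622 + 253 = -183369)
y = -1/438843 (y = 1/(-255474 - 183369) = 1/(-438843) = -1/438843 ≈ -2.2787e-6)
1/y = 1/(-1/438843) = -438843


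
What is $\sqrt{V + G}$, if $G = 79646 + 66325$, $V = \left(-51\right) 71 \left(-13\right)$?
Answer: $2 \sqrt{48261} \approx 439.37$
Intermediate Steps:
$V = 47073$ ($V = \left(-3621\right) \left(-13\right) = 47073$)
$G = 145971$
$\sqrt{V + G} = \sqrt{47073 + 145971} = \sqrt{193044} = 2 \sqrt{48261}$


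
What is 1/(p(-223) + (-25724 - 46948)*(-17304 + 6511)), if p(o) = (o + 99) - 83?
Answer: 1/784348689 ≈ 1.2749e-9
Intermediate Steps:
p(o) = 16 + o (p(o) = (99 + o) - 83 = 16 + o)
1/(p(-223) + (-25724 - 46948)*(-17304 + 6511)) = 1/((16 - 223) + (-25724 - 46948)*(-17304 + 6511)) = 1/(-207 - 72672*(-10793)) = 1/(-207 + 784348896) = 1/784348689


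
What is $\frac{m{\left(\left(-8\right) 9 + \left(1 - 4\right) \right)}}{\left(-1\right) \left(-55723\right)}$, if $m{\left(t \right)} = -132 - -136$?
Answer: $\frac{4}{55723} \approx 7.1784 \cdot 10^{-5}$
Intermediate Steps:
$m{\left(t \right)} = 4$ ($m{\left(t \right)} = -132 + 136 = 4$)
$\frac{m{\left(\left(-8\right) 9 + \left(1 - 4\right) \right)}}{\left(-1\right) \left(-55723\right)} = \frac{4}{\left(-1\right) \left(-55723\right)} = \frac{4}{55723}$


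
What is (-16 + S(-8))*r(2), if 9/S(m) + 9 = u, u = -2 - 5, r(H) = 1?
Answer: -265/16 ≈ -16.563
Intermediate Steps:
u = -7
S(m) = -9/16 (S(m) = 9/(-9 - 7) = 9/(-16) = 9*(-1/16) = -9/16)
(-16 + S(-8))*r(2) = (-16 - 9/16)*1 = -265/16*1 = -265/16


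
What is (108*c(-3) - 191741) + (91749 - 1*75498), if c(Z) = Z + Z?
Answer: -176138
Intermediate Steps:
c(Z) = 2*Z
(108*c(-3) - 191741) + (91749 - 1*75498) = (108*(2*(-3)) - 191741) + (91749 - 1*75498) = (108*(-6) - 191741) + (91749 - 75498) = (-648 - 191741) + 16251 = -192389 + 16251 = -176138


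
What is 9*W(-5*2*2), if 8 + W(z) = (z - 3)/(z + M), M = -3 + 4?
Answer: -1161/19 ≈ -61.105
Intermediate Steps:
M = 1
W(z) = -8 + (-3 + z)/(1 + z) (W(z) = -8 + (z - 3)/(z + 1) = -8 + (-3 + z)/(1 + z))
9*W(-5*2*2) = 9*((-11 - 7*(-5*2)*2)/(1 - 5*2*2)) = 9*((-11 - (-70)*2)/(1 - 10*2)) = 9*((-11 - 7*(-20))/(1 - 20)) = 9*((-11 + 140)/(-19)) = 9*(-1/19*129) = 9*(-129/19) = -1161/19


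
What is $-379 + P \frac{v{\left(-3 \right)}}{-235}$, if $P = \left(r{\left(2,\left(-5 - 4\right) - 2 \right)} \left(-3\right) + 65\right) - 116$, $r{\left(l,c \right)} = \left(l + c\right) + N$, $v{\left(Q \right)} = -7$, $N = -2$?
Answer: $- \frac{89191}{235} \approx -379.54$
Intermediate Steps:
$r{\left(l,c \right)} = -2 + c + l$ ($r{\left(l,c \right)} = \left(l + c\right) - 2 = \left(c + l\right) - 2 = -2 + c + l$)
$P = -18$ ($P = \left(\left(-2 - 11 + 2\right) \left(-3\right) + 65\right) - 116 = \left(\left(-11\right) \left(-3\right) + 65\right) - 116 = \left(33 + 65\right) - 116 = 98 - 116 = -18$)
$-379 + P \frac{v{\left(-3 \right)}}{-235} = -379 - 18 \left(- \frac{7}{-235}\right) = -379 - 18 \left(\left(-7\right) \left(- \frac{1}{235}\right)\right) = -379 - \frac{126}{235} = - \frac{89191}{235}$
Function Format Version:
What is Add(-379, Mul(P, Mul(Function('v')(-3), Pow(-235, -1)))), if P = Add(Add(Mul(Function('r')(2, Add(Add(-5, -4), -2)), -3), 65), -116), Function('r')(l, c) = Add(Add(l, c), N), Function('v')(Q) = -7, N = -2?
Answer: Rational(-89191, 235) ≈ -379.54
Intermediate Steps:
Function('r')(l, c) = Add(-2, c, l) (Function('r')(l, c) = Add(Add(l, c), -2) = Add(Add(c, l), -2) = Add(-2, c, l))
P = -18 (P = Add(Add(Mul(Add(-2, Add(Add(-5, -4), -2), 2), -3), 65), -116) = Add(Add(Mul(Add(-2, Add(-9, -2), 2), -3), 65), -116) = Add(Add(Mul(Add(-2, -11, 2), -3), 65), -116) = Add(Add(Mul(-11, -3), 65), -116) = Add(Add(33, 65), -116) = Add(98, -116) = -18)
Add(-379, Mul(P, Mul(Function('v')(-3), Pow(-235, -1)))) = Add(-379, Mul(-18, Mul(-7, Pow(-235, -1)))) = Add(-379, Mul(-18, Mul(-7, Rational(-1, 235)))) = Add(-379, Mul(-18, Rational(7, 235))) = Add(-379, Rational(-126, 235)) = Rational(-89191, 235)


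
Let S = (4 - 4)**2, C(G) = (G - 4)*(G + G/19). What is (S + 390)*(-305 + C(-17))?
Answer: 524550/19 ≈ 27608.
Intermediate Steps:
C(G) = 20*G*(-4 + G)/19 (C(G) = (-4 + G)*(G + G*(1/19)) = (-4 + G)*(G + G/19) = (-4 + G)*(20*G/19) = 20*G*(-4 + G)/19)
S = 0 (S = 0**2 = 0)
(S + 390)*(-305 + C(-17)) = (0 + 390)*(-305 + (20/19)*(-17)*(-4 - 17)) = 390*(-305 + (20/19)*(-17)*(-21)) = 390*(-305 + 7140/19) = 390*(1345/19) = 524550/19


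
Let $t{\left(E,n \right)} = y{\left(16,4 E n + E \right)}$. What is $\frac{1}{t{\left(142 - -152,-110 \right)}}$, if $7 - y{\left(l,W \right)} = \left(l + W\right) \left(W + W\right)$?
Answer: $- \frac{1}{33311934593} \approx -3.0019 \cdot 10^{-11}$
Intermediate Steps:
$y{\left(l,W \right)} = 7 - 2 W \left(W + l\right)$ ($y{\left(l,W \right)} = 7 - \left(l + W\right) \left(W + W\right) = 7 - \left(W + l\right) 2 W = 7 - 2 W \left(W + l\right)$)
$t{\left(E,n \right)} = 7 - 32 E - 2 \left(E + 4 E n\right)^{2} - 128 E n$ ($t{\left(E,n \right)} = 7 - 2 \left(4 E n + E\right)^{2} - 2 \left(4 E n + E\right) 16 = 7 - 2 \left(E + 4 E n\right)^{2} - 2 \left(E + 4 E n\right) 16 = 7 - 2 \left(E + 4 E n\right)^{2} - \left(32 E + 128 E n\right) = 7 - 32 E - 2 \left(E + 4 E n\right)^{2} - 128 E n$)
$\frac{1}{t{\left(142 - -152,-110 \right)}} = \frac{1}{7 - 32 \left(142 - -152\right) \left(1 + 4 \left(-110\right)\right) - 2 \left(142 - -152\right)^{2} \left(1 + 4 \left(-110\right)\right)^{2}} = \frac{1}{7 - 32 \left(142 + 152\right) \left(1 - 440\right) - 2 \left(142 + 152\right)^{2} \left(1 - 440\right)^{2}} = \frac{1}{7 - 9408 \left(-439\right) - 2 \cdot 294^{2} \left(-439\right)^{2}} = \frac{1}{7 + 4130112 - 172872 \cdot 192721} = \frac{1}{7 + 4130112 - 33316064712} = \frac{1}{-33311934593} = - \frac{1}{33311934593}$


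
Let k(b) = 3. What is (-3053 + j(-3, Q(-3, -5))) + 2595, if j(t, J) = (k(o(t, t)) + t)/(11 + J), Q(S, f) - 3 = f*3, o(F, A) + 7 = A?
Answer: -458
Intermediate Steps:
o(F, A) = -7 + A
Q(S, f) = 3 + 3*f (Q(S, f) = 3 + f*3 = 3 + 3*f)
j(t, J) = (3 + t)/(11 + J)
(-3053 + j(-3, Q(-3, -5))) + 2595 = (-3053 + (3 - 3)/(11 + (3 + 3*(-5)))) + 2595 = (-3053 + 0/(11 + (3 - 15))) + 2595 = (-3053 + 0/(11 - 12)) + 2595 = (-3053 + 0/(-1)) + 2595 = (-3053 - 1*0) + 2595 = (-3053 + 0) + 2595 = -3053 + 2595 = -458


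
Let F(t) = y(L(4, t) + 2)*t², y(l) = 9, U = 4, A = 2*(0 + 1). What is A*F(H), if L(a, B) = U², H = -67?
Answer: 80802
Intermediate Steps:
A = 2 (A = 2*1 = 2)
L(a, B) = 16 (L(a, B) = 4² = 16)
F(t) = 9*t²
A*F(H) = 2*(9*(-67)²) = 2*(9*4489) = 2*40401 = 80802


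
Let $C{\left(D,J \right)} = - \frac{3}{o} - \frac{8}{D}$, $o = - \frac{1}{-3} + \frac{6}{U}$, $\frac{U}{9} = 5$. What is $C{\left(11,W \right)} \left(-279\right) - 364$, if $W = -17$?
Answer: $\frac{125701}{77} \approx 1632.5$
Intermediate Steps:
$U = 45$ ($U = 9 \cdot 5 = 45$)
$o = \frac{7}{15}$ ($o = - \frac{1}{-3} + \frac{6}{45} = \left(-1\right) \left(- \frac{1}{3}\right) + 6 \cdot \frac{1}{45} = \frac{1}{3} + \frac{2}{15} = \frac{7}{15} \approx 0.46667$)
$C{\left(D,J \right)} = - \frac{45}{7} - \frac{8}{D}$ ($C{\left(D,J \right)} = - \frac{3}{\frac{7}{15}} - \frac{8}{D} = \left(-3\right) \frac{15}{7} - \frac{8}{D} = - \frac{45}{7} - \frac{8}{D}$)
$C{\left(11,W \right)} \left(-279\right) - 364 = \left(- \frac{45}{7} - \frac{8}{11}\right) \left(-279\right) - 364 = \left(- \frac{551}{77}\right) \left(-279\right) - 364 = \frac{153729}{77} - 364 = \frac{125701}{77}$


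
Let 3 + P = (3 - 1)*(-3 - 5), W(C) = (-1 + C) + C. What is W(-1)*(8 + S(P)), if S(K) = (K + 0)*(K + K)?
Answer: -2190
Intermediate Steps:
W(C) = -1 + 2*C
P = -19 (P = -3 + (3 - 1)*(-3 - 5) = -3 + 2*(-8) = -3 - 16 = -19)
S(K) = 2*K² (S(K) = K*(2*K) = 2*K²)
W(-1)*(8 + S(P)) = (-1 + 2*(-1))*(8 + 2*(-19)²) = (-1 - 2)*(8 + 2*361) = -3*(8 + 722) = -3*730 = -2190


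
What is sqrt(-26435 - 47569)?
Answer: 2*I*sqrt(18501) ≈ 272.04*I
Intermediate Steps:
sqrt(-26435 - 47569) = sqrt(-74004) = 2*I*sqrt(18501)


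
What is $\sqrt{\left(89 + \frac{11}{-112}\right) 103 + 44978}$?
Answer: $\frac{\sqrt{42441749}}{28} \approx 232.67$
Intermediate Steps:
$\sqrt{\left(89 + \frac{11}{-112}\right) 103 + 44978} = \sqrt{\left(89 + 11 \left(- \frac{1}{112}\right)\right) 103 + 44978} = \sqrt{\left(89 - \frac{11}{112}\right) 103 + 44978} = \sqrt{\frac{9957}{112} \cdot 103 + 44978} = \sqrt{\frac{1025571}{112} + 44978} = \sqrt{\frac{6063107}{112}} = \frac{\sqrt{42441749}}{28}$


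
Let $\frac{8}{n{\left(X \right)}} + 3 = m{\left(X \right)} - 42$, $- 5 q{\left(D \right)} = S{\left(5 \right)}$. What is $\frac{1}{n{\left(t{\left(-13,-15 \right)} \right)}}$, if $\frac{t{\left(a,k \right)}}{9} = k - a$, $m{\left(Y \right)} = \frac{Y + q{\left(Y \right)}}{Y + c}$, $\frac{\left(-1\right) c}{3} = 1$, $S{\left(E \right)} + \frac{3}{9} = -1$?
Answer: $- \frac{1987}{360} \approx -5.5194$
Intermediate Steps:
$S{\left(E \right)} = - \frac{4}{3}$ ($S{\left(E \right)} = - \frac{1}{3} - 1 = - \frac{4}{3}$)
$q{\left(D \right)} = \frac{4}{15}$ ($q{\left(D \right)} = \left(- \frac{1}{5}\right) \left(- \frac{4}{3}\right) = \frac{4}{15}$)
$c = -3$ ($c = \left(-3\right) 1 = -3$)
$m{\left(Y \right)} = \frac{\frac{4}{15} + Y}{-3 + Y}$ ($m{\left(Y \right)} = \frac{Y + \frac{4}{15}}{Y - 3} = \frac{\frac{4}{15} + Y}{-3 + Y}$)
$t{\left(a,k \right)} = - 9 a + 9 k$ ($t{\left(a,k \right)} = 9 \left(k - a\right) = - 9 a + 9 k$)
$n{\left(X \right)} = \frac{8}{-45 + \frac{\frac{4}{15} + X}{-3 + X}}$ ($n{\left(X \right)} = \frac{8}{-3 + \left(\frac{\frac{4}{15} + X}{-3 + X} - 42\right)} = \frac{8}{-3 - \left(42 - \frac{\frac{4}{15} + X}{-3 + X}\right)} = \frac{8}{-45 + \frac{\frac{4}{15} + X}{-3 + X}}$)
$\frac{1}{n{\left(t{\left(-13,-15 \right)} \right)}} = \frac{1}{120 \frac{1}{-2029 + 660 \left(\left(-9\right) \left(-13\right) + 9 \left(-15\right)\right)} \left(3 - \left(\left(-9\right) \left(-13\right) + 9 \left(-15\right)\right)\right)} = \frac{1}{120 \frac{1}{-2029 + 660 \left(117 - 135\right)} \left(3 - \left(117 - 135\right)\right)} = \frac{1}{120 \frac{1}{-2029 + 660 \left(-18\right)} \left(3 - -18\right)} = \frac{1}{120 \frac{1}{-2029 - 11880} \left(3 + 18\right)} = \frac{1}{120 \frac{1}{-13909} \cdot 21} = \frac{1}{120 \left(- \frac{1}{13909}\right) 21} = \frac{1}{- \frac{360}{1987}} = - \frac{1987}{360}$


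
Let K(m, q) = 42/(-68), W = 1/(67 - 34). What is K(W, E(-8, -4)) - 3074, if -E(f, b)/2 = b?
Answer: -104537/34 ≈ -3074.6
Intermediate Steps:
E(f, b) = -2*b
W = 1/33 ≈ 0.030303
K(m, q) = -21/34 (K(m, q) = 42*(-1/68) = -21/34)
K(W, E(-8, -4)) - 3074 = -21/34 - 3074 = -104537/34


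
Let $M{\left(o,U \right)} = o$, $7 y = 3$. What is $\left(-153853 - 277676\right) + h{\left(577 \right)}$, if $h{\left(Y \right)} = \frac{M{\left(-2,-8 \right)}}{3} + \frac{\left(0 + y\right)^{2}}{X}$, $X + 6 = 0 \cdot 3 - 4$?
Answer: $- \frac{634348637}{1470} \approx -4.3153 \cdot 10^{5}$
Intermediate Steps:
$y = \frac{3}{7}$ ($y = \frac{1}{7} \cdot 3 = \frac{3}{7} \approx 0.42857$)
$X = -10$ ($X = -6 + \left(0 \cdot 3 - 4\right) = -6 + \left(0 - 4\right) = -6 - 4 = -10$)
$h{\left(Y \right)} = - \frac{1007}{1470}$ ($h{\left(Y \right)} = - \frac{2}{3} + \frac{\left(0 + \frac{3}{7}\right)^{2}}{-10} = \left(-2\right) \frac{1}{3} + \left(\frac{3}{7}\right)^{2} \left(- \frac{1}{10}\right) = - \frac{2}{3} + \frac{9}{49} \left(- \frac{1}{10}\right) = - \frac{2}{3} - \frac{9}{490} = - \frac{1007}{1470}$)
$\left(-153853 - 277676\right) + h{\left(577 \right)} = \left(-153853 - 277676\right) - \frac{1007}{1470} = -431529 - \frac{1007}{1470} = - \frac{634348637}{1470}$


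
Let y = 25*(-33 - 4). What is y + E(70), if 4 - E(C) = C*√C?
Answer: -921 - 70*√70 ≈ -1506.7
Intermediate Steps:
y = -925 (y = 25*(-37) = -925)
E(C) = 4 - C^(3/2) (E(C) = 4 - C*√C = 4 - C^(3/2))
y + E(70) = -925 + (4 - 70^(3/2)) = -925 + (4 - 70*√70) = -921 - 70*√70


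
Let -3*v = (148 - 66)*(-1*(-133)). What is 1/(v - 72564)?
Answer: -3/228598 ≈ -1.3123e-5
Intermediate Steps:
v = -10906/3 (v = -(148 - 66)*(-1*(-133))/3 = -82*133/3 = -1/3*10906 = -10906/3 ≈ -3635.3)
1/(v - 72564) = 1/(-10906/3 - 72564) = 1/(-228598/3) = -3/228598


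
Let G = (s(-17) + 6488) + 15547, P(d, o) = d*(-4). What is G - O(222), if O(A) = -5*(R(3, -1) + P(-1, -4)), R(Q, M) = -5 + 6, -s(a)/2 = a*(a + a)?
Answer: 20904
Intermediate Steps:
s(a) = -4*a² (s(a) = -2*a*(a + a) = -2*a*2*a = -4*a²)
R(Q, M) = 1
P(d, o) = -4*d
O(A) = -25 (O(A) = -5*(1 - 4*(-1)) = -5*(1 + 4) = -5*5 = -25)
G = 20879 (G = (-4*(-17)² + 6488) + 15547 = (-4*289 + 6488) + 15547 = (-1156 + 6488) + 15547 = 5332 + 15547 = 20879)
G - O(222) = 20879 - 1*(-25) = 20879 + 25 = 20904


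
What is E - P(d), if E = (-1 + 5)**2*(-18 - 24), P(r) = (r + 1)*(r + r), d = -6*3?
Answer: -1284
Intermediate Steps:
d = -18
P(r) = 2*r*(1 + r) (P(r) = (1 + r)*(2*r) = 2*r*(1 + r))
E = -672 (E = 4**2*(-42) = 16*(-42) = -672)
E - P(d) = -672 - 2*(-18)*(1 - 18) = -672 - 2*(-18)*(-17) = -672 - 1*612 = -672 - 612 = -1284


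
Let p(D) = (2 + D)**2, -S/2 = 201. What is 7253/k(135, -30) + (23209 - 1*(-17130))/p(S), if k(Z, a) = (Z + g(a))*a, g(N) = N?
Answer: -20668243/10080000 ≈ -2.0504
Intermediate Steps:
S = -402 (S = -2*201 = -402)
k(Z, a) = a*(Z + a) (k(Z, a) = (Z + a)*a = a*(Z + a))
7253/k(135, -30) + (23209 - 1*(-17130))/p(S) = 7253/((-30*(135 - 30))) + (23209 - 1*(-17130))/((2 - 402)**2) = 7253/((-30*105)) + (23209 + 17130)/((-400)**2) = 7253/(-3150) + 40339/160000 = 7253*(-1/3150) + 40339*(1/160000) = -7253/3150 + 40339/160000 = -20668243/10080000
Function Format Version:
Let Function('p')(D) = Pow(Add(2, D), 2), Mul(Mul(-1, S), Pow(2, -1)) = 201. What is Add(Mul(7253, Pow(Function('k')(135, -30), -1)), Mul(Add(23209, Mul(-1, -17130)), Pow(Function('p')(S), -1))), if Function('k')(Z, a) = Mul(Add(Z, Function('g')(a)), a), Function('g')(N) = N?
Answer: Rational(-20668243, 10080000) ≈ -2.0504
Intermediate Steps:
S = -402 (S = Mul(-2, 201) = -402)
Function('k')(Z, a) = Mul(a, Add(Z, a)) (Function('k')(Z, a) = Mul(Add(Z, a), a) = Mul(a, Add(Z, a)))
Add(Mul(7253, Pow(Function('k')(135, -30), -1)), Mul(Add(23209, Mul(-1, -17130)), Pow(Function('p')(S), -1))) = Add(Mul(7253, Pow(Mul(-30, Add(135, -30)), -1)), Mul(Add(23209, Mul(-1, -17130)), Pow(Pow(Add(2, -402), 2), -1))) = Add(Mul(7253, Pow(Mul(-30, 105), -1)), Mul(Add(23209, 17130), Pow(Pow(-400, 2), -1))) = Add(Mul(7253, Pow(-3150, -1)), Mul(40339, Pow(160000, -1))) = Add(Mul(7253, Rational(-1, 3150)), Mul(40339, Rational(1, 160000))) = Add(Rational(-7253, 3150), Rational(40339, 160000)) = Rational(-20668243, 10080000)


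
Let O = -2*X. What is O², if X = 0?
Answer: 0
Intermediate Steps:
O = 0 (O = -2*0 = 0)
O² = 0² = 0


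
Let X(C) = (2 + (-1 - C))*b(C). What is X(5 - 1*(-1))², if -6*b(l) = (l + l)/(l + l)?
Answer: 25/36 ≈ 0.69444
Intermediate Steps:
b(l) = -⅙ (b(l) = -(l + l)/(6*(l + l)) = -2*l/(6*(2*l)) = -2*l*1/(2*l)/6 = -⅙*1 = -⅙)
X(C) = -⅙ + C/6 (X(C) = (2 + (-1 - C))*(-⅙) = (1 - C)*(-⅙) = -⅙ + C/6)
X(5 - 1*(-1))² = (-⅙ + (5 - 1*(-1))/6)² = (-⅙ + (5 + 1)/6)² = (-⅙ + (⅙)*6)² = (-⅙ + 1)² = (⅚)² = 25/36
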